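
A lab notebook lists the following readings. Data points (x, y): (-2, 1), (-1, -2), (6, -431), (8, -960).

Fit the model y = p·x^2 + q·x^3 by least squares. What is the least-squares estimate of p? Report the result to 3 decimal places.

p = -2.873

The normal system AᵀA·[p, q]ᵀ = Aᵀy is [[5409, 40511]; [40511, 308865]]·[p, q]ᵀ = [-76954, -584622]ᵀ.
Eliminating q: 308865·(row 1) − 40511·(row 2) gives 29509664·p = 308865·(-76954) − 40511·(-584622) = -84775368, so p = -10596921/3688708.
Then q = ((-584622) − 40511·(-10596921/3688708))/308865 = -5592113/3688708.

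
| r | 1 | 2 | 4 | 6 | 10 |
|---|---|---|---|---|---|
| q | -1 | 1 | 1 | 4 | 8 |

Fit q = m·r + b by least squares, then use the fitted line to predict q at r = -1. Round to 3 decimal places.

q̂ = -2.781

Entries of MᵀM: Σr·r = 157, Σr = 23, Σ1 = 5.
For Mᵀq: Σr·q = 109, Σq = 13.
So MᵀM·[m, b]ᵀ = Mᵀq: [[157, 23]; [23, 5]]·[m, b]ᵀ = [109, 13]ᵀ.
Eliminating b: 5·(row 1) − 23·(row 2) gives 256·m = 5·109 − 23·13 = 246, so m = 123/128.
Then b = (13 − 23·(123/128))/5 = -233/128.
At r = -1: q̂ = (123/128)·(-1) + (-233/128)·(1) = -89/32.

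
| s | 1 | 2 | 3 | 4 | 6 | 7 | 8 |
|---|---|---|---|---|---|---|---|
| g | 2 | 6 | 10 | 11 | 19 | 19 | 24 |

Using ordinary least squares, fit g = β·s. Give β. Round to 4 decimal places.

β = 2.9441

Entries of XᵀX: Σs·s = 179.
For Xᵀg: Σs·g = 527.
XᵀX·[β]ᵀ = Xᵀg becomes [[179]]·[β]ᵀ = [527]ᵀ.
β = 527/179 = 2.94413.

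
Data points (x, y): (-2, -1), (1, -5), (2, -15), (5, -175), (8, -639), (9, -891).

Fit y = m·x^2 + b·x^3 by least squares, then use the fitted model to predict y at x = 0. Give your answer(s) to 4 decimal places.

Compute the Gram sums: Σx^2·x^2 = 11315, Σx^2·x^3 = 94943, Σx^3·x^3 = 809339.
Moment sums: Σx^2·y = -117511, Σx^3·y = -998699.
MᵀM·[m, b]ᵀ = Mᵀy becomes [[11315, 94943]; [94943, 809339]]·[m, b]ᵀ = [-117511, -998699]ᵀ.
Determinant 11315·809339 − 94943² = 143497536.
m = ((-117511)·809339 − 94943·(-998699))/143497536 = -35844509/17937192; b = (11315·(-998699) − 94943·(-117511))/143497536 = -17929039/17937192.
At x = 0: ŷ = (-35844509/17937192)·(0) + (-17929039/17937192)·(0) = 0.

ŷ = 0.0000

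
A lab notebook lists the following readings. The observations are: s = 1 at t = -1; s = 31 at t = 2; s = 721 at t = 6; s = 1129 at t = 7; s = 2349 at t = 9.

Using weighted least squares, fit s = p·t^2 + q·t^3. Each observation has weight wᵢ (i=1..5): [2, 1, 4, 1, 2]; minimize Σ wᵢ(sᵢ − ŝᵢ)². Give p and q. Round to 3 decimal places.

p = 2.098, q = 2.989

Forming MᵀWM = [[20725, 166039]; [166039, 1367221]] and MᵀWs = [539809, 4435279]ᵀ gives MᵀWM·[p, q]ᵀ = MᵀWs.
det = 20725·1367221 − 166039² = 766705704.
p = (539809·1367221 − 166039·4435279)/766705704 = 134075909/63892142; q = (20725·4435279 − 166039·539809)/766705704 = 190984227/63892142.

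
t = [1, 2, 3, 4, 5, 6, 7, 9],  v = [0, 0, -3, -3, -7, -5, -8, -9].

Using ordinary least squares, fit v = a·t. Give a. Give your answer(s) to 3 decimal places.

The normal equations are: 221·a = -223.
Hence a = -223 / 221 ≈ -1.00905.

a = -1.009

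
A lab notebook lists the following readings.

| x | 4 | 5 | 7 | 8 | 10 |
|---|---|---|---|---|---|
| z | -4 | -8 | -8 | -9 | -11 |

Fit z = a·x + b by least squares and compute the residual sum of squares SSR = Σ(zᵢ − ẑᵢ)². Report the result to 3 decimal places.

SSR = 4.772

The normal equations are: 254·a + 34·b = -294;  34·a + 5·b = -40.
Determinant 254·5 − 34² = 114.
a = ((-294)·5 − 34·(-40))/114 = -55/57; b = (254·(-40) − 34·(-294))/114 = -82/57.
Residuals: 74/57, -33/19, 11/57, 3/19, 5/57; SSR = 272/57.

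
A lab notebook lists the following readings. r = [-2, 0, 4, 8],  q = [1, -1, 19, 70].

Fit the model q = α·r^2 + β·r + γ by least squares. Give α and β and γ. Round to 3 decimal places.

The normal system XᵀX·[α, β, γ]ᵀ = Xᵀq is [[4368, 568, 84]; [568, 84, 10]; [84, 10, 4]]·[α, β, γ]ᵀ = [4788, 634, 89]ᵀ.
Solving the 3×3 system (Gaussian elimination) gives α = 3113/3184, β = 1659/1592, γ = -353/398.

α = 0.978, β = 1.042, γ = -0.887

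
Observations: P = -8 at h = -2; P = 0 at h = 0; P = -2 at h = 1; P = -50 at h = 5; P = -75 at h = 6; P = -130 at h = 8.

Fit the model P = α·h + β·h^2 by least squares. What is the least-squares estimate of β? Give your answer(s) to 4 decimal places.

β = -2.0279

The normal system XᵀX·[α, β]ᵀ = XᵀP is [[130, 846]; [846, 6034]]·[α, β]ᵀ = [-1726, -12304]ᵀ.
Δ = 130·6034 − 846² = 68704.
α = ((-1726)·6034 − 846·(-12304))/68704 = -1375/17176; β = (130·(-12304) − 846·(-1726))/68704 = -34831/17176.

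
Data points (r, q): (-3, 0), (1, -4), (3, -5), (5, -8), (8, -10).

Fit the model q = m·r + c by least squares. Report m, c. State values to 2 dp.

m = -0.92, c = -2.82

Sums needed: Σr·r = 108, Σr = 14, Σ1 = 5.
Moment sums: Σr·q = -139, Σq = -27.
So XᵀX·[m, c]ᵀ = Xᵀq: [[108, 14]; [14, 5]]·[m, c]ᵀ = [-139, -27]ᵀ.
Eliminating c: 5·(row 1) − 14·(row 2) gives 344·m = 5·(-139) − 14·(-27) = -317, so m = -317/344.
Then c = ((-27) − 14·(-317/344))/5 = -485/172.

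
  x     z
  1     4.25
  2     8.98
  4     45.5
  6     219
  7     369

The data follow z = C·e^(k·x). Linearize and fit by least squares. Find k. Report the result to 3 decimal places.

Taking logs, ln z = k·x + ln C, so regress ln z on x.
AᵀA = [[106.0000, 20.0000]; [20.0000, 5]], rhs = [94.8178, 18.7595]ᵀ  (here Σx = 20.0000, Σ(x)² = 106.0000, Σln z = 18.7595, Σx·ln z = 94.8178).
Solving (det = 130.0000): k = 0.76076, ln C = 0.70886.

k = 0.761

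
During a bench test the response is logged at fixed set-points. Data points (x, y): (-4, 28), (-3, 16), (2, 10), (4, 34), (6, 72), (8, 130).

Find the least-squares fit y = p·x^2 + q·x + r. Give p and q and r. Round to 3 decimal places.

From the data, Σx^2·x^2 = 6001, Σx^2·x = 709, Σx^2 = 145, Σx·x = 145, Σx = 13, Σ1 = 6.
Right-hand side: Σx^2·y = 12088, Σx·y = 1468, Σy = 290.
Row-reducing yields p = 130973/67910, q = 45443/67910, r = 9338/33955.

p = 1.929, q = 0.669, r = 0.275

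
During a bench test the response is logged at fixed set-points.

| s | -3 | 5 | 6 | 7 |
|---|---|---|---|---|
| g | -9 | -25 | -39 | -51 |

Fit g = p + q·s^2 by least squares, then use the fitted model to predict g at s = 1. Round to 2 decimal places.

From the data, Σ1 = 4, Σs^2 = 119, Σs^2·s^2 = 4403.
Right-hand side: Σg = -124, Σs^2·g = -4609.
So XᵀX·[p, q]ᵀ = Xᵀg: [[4, 119]; [119, 4403]]·[p, q]ᵀ = [-124, -4609]ᵀ.
Eliminating q: 4403·(row 1) − 119·(row 2) gives 3451·p = 4403·(-124) − 119·(-4609) = 2499, so p = 21/29.
Then q = ((-4609) − 119·(21/29))/4403 = -3680/3451.
At s = 1: ĝ = (21/29)·(1) + (-3680/3451)·(1) = -1181/3451.

ĝ = -0.34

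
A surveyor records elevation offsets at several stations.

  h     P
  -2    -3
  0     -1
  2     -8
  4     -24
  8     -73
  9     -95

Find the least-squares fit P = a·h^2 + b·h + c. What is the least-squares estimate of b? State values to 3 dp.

b = -1.350

Entries of AᵀA: Σh^2·h^2 = 10945, Σh^2·h = 1305, Σh^2 = 169, Σh·h = 169, Σh = 21, Σ1 = 6.
Right-hand side: Σh^2·P = -12795, Σh·P = -1545, ΣP = -204.
So AᵀA·[a, b, c]ᵀ = AᵀP: [[10945, 1305, 169]; [1305, 169, 21]; [169, 21, 6]]·[a, b, c]ᵀ = [-12795, -1545, -204]ᵀ.
Inverting the 3×3 Gram matrix, [a, b, c]ᵀ = [-240783/244708, -330405/244708, -95400/61177]ᵀ.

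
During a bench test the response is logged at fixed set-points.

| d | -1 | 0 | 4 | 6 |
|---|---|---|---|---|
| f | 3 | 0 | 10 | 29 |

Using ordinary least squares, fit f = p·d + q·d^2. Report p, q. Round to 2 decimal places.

p = -2.03, q = 1.14

Compute the Gram sums: Σd·d = 53, Σd·d^2 = 279, Σd^2·d^2 = 1553.
Right-hand side: Σd·f = 211, Σd^2·f = 1207.
Eliminating q: 1553·(row 1) − 279·(row 2) gives 4468·p = 1553·211 − 279·1207 = -9070, so p = -4535/2234.
Then q = (1207 − 279·(-4535/2234))/1553 = 2551/2234.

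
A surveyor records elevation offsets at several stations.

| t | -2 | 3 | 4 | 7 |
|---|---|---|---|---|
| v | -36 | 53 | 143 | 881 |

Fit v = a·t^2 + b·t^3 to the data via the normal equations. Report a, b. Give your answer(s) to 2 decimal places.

a = -3.10, b = 3.01

The normal equations are: 2754·a + 18042·b = 45790;  18042·a + 122538·b = 313054.
(Σt^2·t^2 = 2754, Σt^2·t^3 = 18042, Σt^3·t^3 = 122538, Σt^2·v = 45790, Σt^3·v = 313054.)
Δ = 2754·122538 − 18042² = 11955888.
a = (45790·122538 − 18042·313054)/11955888 = -773026/249081; b = (2754·313054 − 18042·45790)/11955888 = 750157/249081.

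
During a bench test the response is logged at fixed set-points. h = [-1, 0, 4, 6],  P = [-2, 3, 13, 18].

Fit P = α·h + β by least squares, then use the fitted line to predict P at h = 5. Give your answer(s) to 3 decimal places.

XᵀX·[α, β]ᵀ = XᵀP reads: 53·α + 9·β = 162;  9·α + 4·β = 32.
Eliminating β: 4·(row 1) − 9·(row 2) gives 131·α = 4·162 − 9·32 = 360, so α = 360/131.
Then β = (32 − 9·(360/131))/4 = 238/131.
At h = 5: P̂ = (360/131)·(5) + (238/131)·(1) = 2038/131.

P̂ = 15.557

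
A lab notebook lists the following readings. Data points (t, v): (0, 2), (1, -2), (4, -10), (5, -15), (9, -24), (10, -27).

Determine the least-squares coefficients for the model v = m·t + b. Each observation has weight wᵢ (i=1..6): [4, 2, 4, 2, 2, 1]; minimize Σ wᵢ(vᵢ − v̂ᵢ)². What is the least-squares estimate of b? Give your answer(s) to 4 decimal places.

Entries of XᵀWX: Σwᵢ·t·t = 378, Σwᵢ·t = 56, Σwᵢ·1 = 15.
Right-hand side: Σwᵢ·t·v = -1016, Σwᵢ·v = -141.
Normal equations: [[378, 56]; [56, 15]]·[m, b]ᵀ = [-1016, -141]ᵀ.
Eliminating b: 15·(row 1) − 56·(row 2) gives 2534·m = 15·(-1016) − 56·(-141) = -7344, so m = -3672/1267.
Then b = ((-141) − 56·(-3672/1267))/15 = 257/181.

b = 1.4199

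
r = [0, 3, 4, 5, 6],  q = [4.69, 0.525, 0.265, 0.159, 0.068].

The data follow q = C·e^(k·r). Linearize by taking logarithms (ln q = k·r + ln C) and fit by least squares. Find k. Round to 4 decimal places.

k = -0.6950

With ln qᵢ as the transformed response and rᵢ as the regressor:
Sums: Σr = 18.0000, Σ(r)² = 86.0000, Σln q = -4.9540, Σr·ln q = -32.5689.
Normal system: [[86.0000, 18.0000]; [18.0000, 5]]·[k, ln C]ᵀ = [-32.5689, -4.9540]ᵀ.
Δ = 86.0000·5 − (18.0000)² = 106.0000; k = (-32.5689·5 − 18.0000·-4.9540)/106.0000 = -0.69502, ln C = (86.0000·-4.9540 − 18.0000·-32.5689)/106.0000 = 1.51125.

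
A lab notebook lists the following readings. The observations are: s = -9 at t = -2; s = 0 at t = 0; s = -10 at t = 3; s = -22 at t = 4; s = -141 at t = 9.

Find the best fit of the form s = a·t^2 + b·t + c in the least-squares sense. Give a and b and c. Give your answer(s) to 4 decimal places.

a = -1.9612, b = 1.8226, c = 1.6429

Normal-equation sums: Σt^2·t^2 = 6914, Σt^2·t = 812, Σt^2 = 110, Σt·t = 110, Σt = 14, Σ1 = 5.
Moment sums: Σt^2·s = -11899, Σt·s = -1369, Σs = -182.
XᵀX·[a, b, c]ᵀ = Xᵀs becomes [[6914, 812, 110]; [812, 110, 14]; [110, 14, 5]]·[a, b, c]ᵀ = [-11899, -1369, -182]ᵀ.
Inverting the 3×3 Gram matrix, [a, b, c]ᵀ = [-104857/53466, 13921/7638, 14640/8911]ᵀ.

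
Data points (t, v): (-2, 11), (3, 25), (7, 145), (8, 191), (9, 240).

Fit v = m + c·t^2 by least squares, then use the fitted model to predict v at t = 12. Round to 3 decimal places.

Normal-equation sums: Σ1 = 5, Σt^2 = 207, Σt^2·t^2 = 13155.
And Σv = 612, Σt^2·v = 39038.
MᵀM·[m, c]ᵀ = Mᵀv becomes [[5, 207]; [207, 13155]]·[m, c]ᵀ = [612, 39038]ᵀ.
Eliminating c: 13155·(row 1) − 207·(row 2) gives 22926·m = 13155·612 − 207·39038 = -30006, so m = -5001/3821.
Then c = (39038 − 207·(-5001/3821))/13155 = 34253/11463.
At t = 12: v̂ = (-5001/3821)·(1) + (34253/11463)·(144) = 1639143/3821.

v̂ = 428.983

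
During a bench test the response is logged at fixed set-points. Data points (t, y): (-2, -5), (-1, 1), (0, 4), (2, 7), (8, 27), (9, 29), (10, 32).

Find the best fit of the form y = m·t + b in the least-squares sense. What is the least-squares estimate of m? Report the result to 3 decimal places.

MᵀM·[m, b]ᵀ = Mᵀy reads: 254·m + 26·b = 820;  26·m + 7·b = 95.
(Σt·t = 254, Σt = 26, Σ1 = 7, Σt·y = 820, Σy = 95.)
Δ = 254·7 − 26² = 1102.
m = (820·7 − 26·95)/1102 = 1635/551; b = (254·95 − 26·820)/1102 = 1405/551.

m = 2.967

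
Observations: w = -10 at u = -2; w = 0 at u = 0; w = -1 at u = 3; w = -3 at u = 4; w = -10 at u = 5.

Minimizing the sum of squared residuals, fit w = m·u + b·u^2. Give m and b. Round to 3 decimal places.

Setting ∂/∂m … = 0 gives: 54·m + 208·b = -45;  208·m + 978·b = -347.
(Σu·u = 54, Σu·u^2 = 208, Σu^2·u^2 = 978, Σu·w = -45, Σu^2·w = -347.)
Δ = 54·978 − 208² = 9548.
m = ((-45)·978 − 208·(-347))/9548 = 14083/4774; b = (54·(-347) − 208·(-45))/9548 = -4689/4774.

m = 2.950, b = -0.982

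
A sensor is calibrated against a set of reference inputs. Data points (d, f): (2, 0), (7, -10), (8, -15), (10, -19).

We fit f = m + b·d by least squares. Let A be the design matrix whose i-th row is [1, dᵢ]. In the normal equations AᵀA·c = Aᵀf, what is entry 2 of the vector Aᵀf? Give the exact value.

Entry 2 ↔ basis d, so (Aᵀf)_{2} = Σᵢ (d)·fᵢ = (2)·(0) + (7)·(-10) + (8)·(-15) + (10)·(-19) = -380.

-380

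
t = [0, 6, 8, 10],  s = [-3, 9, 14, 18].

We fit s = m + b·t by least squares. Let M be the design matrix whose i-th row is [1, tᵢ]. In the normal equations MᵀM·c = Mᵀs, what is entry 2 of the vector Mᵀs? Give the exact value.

Entry 2 ↔ basis t, so (Mᵀs)_{2} = Σᵢ (t)·sᵢ = (0)·(-3) + (6)·(9) + (8)·(14) + (10)·(18) = 346.

346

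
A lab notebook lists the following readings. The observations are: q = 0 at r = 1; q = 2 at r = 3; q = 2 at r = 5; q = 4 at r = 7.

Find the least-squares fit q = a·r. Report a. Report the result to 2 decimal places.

a = 0.52

MᵀM·[a]ᵀ = Mᵀq reads: 84·a = 44.
(Σr·r = 84, Σr·q = 44.)
a = 44/84 = 0.52381.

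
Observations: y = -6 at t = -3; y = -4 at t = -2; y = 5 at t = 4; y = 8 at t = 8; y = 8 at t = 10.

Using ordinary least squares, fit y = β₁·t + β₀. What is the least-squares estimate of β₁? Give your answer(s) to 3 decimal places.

β₁ = 1.129

Sums needed: Σt·t = 193, Σt = 17, Σ1 = 5.
Right-hand side: Σt·y = 190, Σy = 11.
Δ = 193·5 − 17² = 676.
β₁ = (190·5 − 17·11)/676 = 763/676; β₀ = (193·11 − 17·190)/676 = -1107/676.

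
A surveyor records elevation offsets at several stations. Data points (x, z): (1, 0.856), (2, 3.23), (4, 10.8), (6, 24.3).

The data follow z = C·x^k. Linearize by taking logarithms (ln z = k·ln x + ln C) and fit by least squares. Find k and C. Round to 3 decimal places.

Let Y = ln z. Fitting Y = k·ln x + ln C by least squares:
Σln x = 3.8712, Σ(ln x)² = 5.6127, Σln z = 6.5870, Σln x·ln z = 9.8280.
Equations: 5.6127·k + 3.8712·ln C = 9.8280;  3.8712·k + 4·ln C = 6.5870.
Δ = 5.6127·4 − (3.8712)² = 7.4645; k = (9.8280·4 − 3.8712·6.5870)/7.4645 = 1.85042, ln C = (5.6127·6.5870 − 3.8712·9.8280)/7.4645 = -0.14408, so C = exp(-0.14408) = 0.86582.

k = 1.850, C = 0.866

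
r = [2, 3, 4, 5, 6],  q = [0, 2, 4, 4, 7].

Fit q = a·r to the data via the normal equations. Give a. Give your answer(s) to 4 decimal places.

a = 0.9333

Forming AᵀA = [[90]] and Aᵀq = [84]ᵀ gives AᵀA·[a]ᵀ = Aᵀq.
Hence a = 84 / 90 ≈ 0.933333.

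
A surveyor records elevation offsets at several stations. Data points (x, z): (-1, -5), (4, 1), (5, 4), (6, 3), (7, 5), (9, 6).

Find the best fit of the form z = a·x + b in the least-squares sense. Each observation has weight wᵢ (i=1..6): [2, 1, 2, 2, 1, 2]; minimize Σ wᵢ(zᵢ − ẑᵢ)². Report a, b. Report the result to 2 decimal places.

a = 1.13, b = -3.33

From the data, Σwᵢ·x·x = 351, Σwᵢ·x = 49, Σwᵢ·1 = 10.
Moment sums: Σwᵢ·x·z = 233, Σwᵢ·z = 22.
MᵀWM·[a, b]ᵀ = MᵀWz becomes [[351, 49]; [49, 10]]·[a, b]ᵀ = [233, 22]ᵀ.
Δ = 351·10 − 49² = 1109.
a = (233·10 − 49·22)/1109 = 1252/1109; b = (351·22 − 49·233)/1109 = -3695/1109.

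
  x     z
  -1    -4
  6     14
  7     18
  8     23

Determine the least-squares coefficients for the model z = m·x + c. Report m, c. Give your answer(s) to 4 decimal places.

m = 2.8600, c = -1.5500

The normal system MᵀM·[m, c]ᵀ = Mᵀz is [[150, 20]; [20, 4]]·[m, c]ᵀ = [398, 51]ᵀ.
Eliminating c: 4·(row 1) − 20·(row 2) gives 200·m = 4·398 − 20·51 = 572, so m = 143/50.
Then c = (51 − 20·(143/50))/4 = -31/20.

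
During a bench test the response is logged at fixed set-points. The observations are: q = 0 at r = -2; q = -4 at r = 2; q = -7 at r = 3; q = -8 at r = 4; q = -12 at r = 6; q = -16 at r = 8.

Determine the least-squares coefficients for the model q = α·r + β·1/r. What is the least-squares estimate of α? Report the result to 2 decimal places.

Compute the Gram sums: Σr·r = 133, Σr·1/r = 6, Σ1/r·1/r = 413/576.
Moment sums: Σr·q = -261, Σ1/r·q = -31/3.
Determinant 133·(413/576) − 6² = 34193/576.
α = ((-261)·(413/576) − 6·(-31/3))/(34193/576) = -72081/34193; β = (133·(-31/3) − 6·(-261))/(34193/576) = 110400/34193.

α = -2.11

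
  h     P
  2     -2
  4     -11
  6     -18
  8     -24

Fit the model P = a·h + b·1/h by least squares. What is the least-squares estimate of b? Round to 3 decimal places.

b = 8.312

From the data, Σh·h = 120, Σh·1/h = 4, Σ1/h·1/h = 205/576.
And Σh·P = -348, Σ1/h·P = -39/4.
Δ = 120·(205/576) − 4² = 641/24.
a = ((-348)·(205/576) − 4·(-39/4))/(641/24) = -4073/1282; b = (120·(-39/4) − 4·(-348))/(641/24) = 5328/641.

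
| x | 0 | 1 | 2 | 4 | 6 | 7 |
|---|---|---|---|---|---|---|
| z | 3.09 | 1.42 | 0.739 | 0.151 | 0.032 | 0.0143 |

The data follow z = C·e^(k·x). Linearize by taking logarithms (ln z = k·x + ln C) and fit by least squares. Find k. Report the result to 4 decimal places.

With ln zᵢ as the transformed response and xᵢ as the regressor:
Σx = 20.0000, Σ(x)² = 106.0000, Σln z = -8.4036, Σx·ln z = -58.2007.
Normal system: [[106.0000, 20.0000]; [20.0000, 6]]·[k, ln C]ᵀ = [-58.2007, -8.4036]ᵀ.
Δ = 106.0000·6 − (20.0000)² = 236.0000; k = (-58.2007·6 − 20.0000·-8.4036)/236.0000 = -0.76751, ln C = (106.0000·-8.4036 − 20.0000·-58.2007)/236.0000 = 1.15776.

k = -0.7675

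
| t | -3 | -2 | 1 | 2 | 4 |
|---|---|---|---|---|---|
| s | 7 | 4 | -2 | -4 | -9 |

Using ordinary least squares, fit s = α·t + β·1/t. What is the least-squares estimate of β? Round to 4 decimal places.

β = 0.4754

Entries of AᵀA: Σt·t = 34, Σt·1/t = 5, Σ1/t·1/t = 241/144.
Moment sums: Σt·s = -75, Σ1/t·s = -127/12.
So AᵀA·[α, β]ᵀ = Aᵀs: [[34, 5]; [5, 241/144]]·[α, β]ᵀ = [-75, -127/12]ᵀ.
Eliminating β: (241/144)·(row 1) − 5·(row 2) gives (2297/72)·α = (241/144)·(-75) − 5·(-127/12) = -3485/48, so α = -10455/4594.
Then β = ((-127/12) − 5·(-10455/4594))/(241/144) = 1092/2297.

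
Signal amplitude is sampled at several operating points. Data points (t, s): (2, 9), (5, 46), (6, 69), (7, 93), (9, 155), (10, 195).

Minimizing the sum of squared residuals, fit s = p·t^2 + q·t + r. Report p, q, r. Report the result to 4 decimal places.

p = 2.1168, q = -2.2479, r = 5.0375

The normal equations are: 20899·p + 2421·q + 295·r = 40282;  2421·p + 295·q + 39·r = 4658;  295·p + 39·q + 6·r = 567.
Solving the 3×3 system (Gaussian elimination) gives p = 75399/35620, q = -80071/35620, r = 89717/17810.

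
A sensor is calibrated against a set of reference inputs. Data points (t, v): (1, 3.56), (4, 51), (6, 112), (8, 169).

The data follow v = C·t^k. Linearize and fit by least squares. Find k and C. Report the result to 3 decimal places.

Linearized form: ln v = k·ln t + ln C. From the 4 transformed points,
Σln t = 5.2575, Σ(ln t)² = 9.4563, Σln v = 15.0500, Σln t·ln v = 24.5724.
Equations: 9.4563·k + 5.2575·ln C = 24.5724;  5.2575·k + 4·ln C = 15.0500.
Solving (det = 10.1839): k = 1.88183, ln C = 1.28906, so C = exp(1.28906) = 3.62939.

k = 1.882, C = 3.629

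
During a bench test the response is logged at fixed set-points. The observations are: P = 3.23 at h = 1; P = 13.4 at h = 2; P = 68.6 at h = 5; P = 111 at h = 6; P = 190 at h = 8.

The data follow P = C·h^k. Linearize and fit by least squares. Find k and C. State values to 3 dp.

Taking logs, ln P = k·ln h + ln C, so regress ln P on ln h.
Over the data: Σln h = 6.1738, Σ(ln h)² = 10.6052, Σln P = 17.9526, Σln h·ln P = 27.9533.
Normal system: [[10.6052, 6.1738]; [6.1738, 5]]·[k, ln C]ᵀ = [27.9533, 17.9526]ᵀ.
Solving (det = 14.9105): k = 1.94032, ln C = 1.19470, so C = exp(1.19470) = 3.30255.

k = 1.940, C = 3.303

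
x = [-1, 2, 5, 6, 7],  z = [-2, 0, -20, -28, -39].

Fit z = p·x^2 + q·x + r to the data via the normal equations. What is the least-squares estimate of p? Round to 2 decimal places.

p = -0.98

The normal equations are: 4339·p + 691·q + 115·r = -3421;  691·p + 115·q + 19·r = -539;  115·p + 19·q + 5·r = -89.
Row-reducing yields p = -9755/9984, q = 11051/9984, r = 97/208.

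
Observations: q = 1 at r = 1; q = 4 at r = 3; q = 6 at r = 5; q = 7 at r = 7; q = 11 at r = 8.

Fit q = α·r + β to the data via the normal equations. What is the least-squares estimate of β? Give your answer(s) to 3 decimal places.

β = -0.171

The normal equations are: 148·α + 24·β = 180;  24·α + 5·β = 29.
(Σr·r = 148, Σr = 24, Σ1 = 5, Σr·q = 180, Σq = 29.)
Δ = 148·5 − 24² = 164.
α = (180·5 − 24·29)/164 = 51/41; β = (148·29 − 24·180)/164 = -7/41.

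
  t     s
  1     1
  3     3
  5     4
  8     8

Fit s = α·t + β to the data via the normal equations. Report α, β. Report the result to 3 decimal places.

The normal equations are: 99·α + 17·β = 94;  17·α + 4·β = 16.
Eliminating β: 4·(row 1) − 17·(row 2) gives 107·α = 4·94 − 17·16 = 104, so α = 104/107.
Then β = (16 − 17·(104/107))/4 = -14/107.

α = 0.972, β = -0.131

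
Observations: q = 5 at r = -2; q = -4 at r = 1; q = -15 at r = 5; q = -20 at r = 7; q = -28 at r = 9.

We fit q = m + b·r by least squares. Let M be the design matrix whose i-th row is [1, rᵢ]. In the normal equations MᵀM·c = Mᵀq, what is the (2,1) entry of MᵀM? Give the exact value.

Row 2 ↔ basis r, column 1 ↔ basis 1, so (MᵀM)_{2,1} = Σᵢ r = (-2)·(1) + (1)·(1) + (5)·(1) + (7)·(1) + (9)·(1) = 20.

20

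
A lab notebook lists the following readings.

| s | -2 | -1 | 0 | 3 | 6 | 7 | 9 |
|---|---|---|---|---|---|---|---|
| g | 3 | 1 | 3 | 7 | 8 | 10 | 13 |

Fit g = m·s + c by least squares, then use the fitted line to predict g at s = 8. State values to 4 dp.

ĝ = 11.1418

Forming AᵀA = [[180, 22]; [22, 7]] and Aᵀg = [249, 45]ᵀ gives AᵀA·[m, c]ᵀ = Aᵀg.
Eliminating c: 7·(row 1) − 22·(row 2) gives 776·m = 7·249 − 22·45 = 753, so m = 753/776.
Then c = (45 − 22·(753/776))/7 = 1311/388.
At s = 8: ĝ = (753/776)·(8) + (1311/388)·(1) = 4323/388.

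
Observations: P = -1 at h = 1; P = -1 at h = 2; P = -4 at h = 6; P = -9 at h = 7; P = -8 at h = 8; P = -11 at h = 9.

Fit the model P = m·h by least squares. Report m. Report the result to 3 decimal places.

m = -1.077

Normal-equation sums: Σh·h = 235.
Right-hand side: Σh·P = -253.
MᵀM·[m]ᵀ = MᵀP becomes [[235]]·[m]ᵀ = [-253]ᵀ.
m = (-253)/235 = -1.0766.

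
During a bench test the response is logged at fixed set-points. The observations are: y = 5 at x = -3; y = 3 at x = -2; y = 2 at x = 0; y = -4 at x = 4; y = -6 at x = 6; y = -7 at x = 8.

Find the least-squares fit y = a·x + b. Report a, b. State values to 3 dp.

Compute the Gram sums: Σx·x = 129, Σx = 13, Σ1 = 6.
Right-hand side: Σx·y = -129, Σy = -7.
So MᵀM·[a, b]ᵀ = Mᵀy: [[129, 13]; [13, 6]]·[a, b]ᵀ = [-129, -7]ᵀ.
Eliminating b: 6·(row 1) − 13·(row 2) gives 605·a = 6·(-129) − 13·(-7) = -683, so a = -683/605.
Then b = ((-7) − 13·(-683/605))/6 = 774/605.

a = -1.129, b = 1.279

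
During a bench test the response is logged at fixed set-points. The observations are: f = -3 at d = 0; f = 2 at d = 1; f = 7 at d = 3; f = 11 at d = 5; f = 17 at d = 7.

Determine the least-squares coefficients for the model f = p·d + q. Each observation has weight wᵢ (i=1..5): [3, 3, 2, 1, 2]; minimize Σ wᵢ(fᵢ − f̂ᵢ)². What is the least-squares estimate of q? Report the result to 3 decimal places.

q = -1.855

Compute the Gram sums: Σwᵢ·d·d = 144, Σwᵢ·d = 28, Σwᵢ·1 = 11.
Right-hand side: Σwᵢ·d·f = 341, Σwᵢ·f = 56.
Normal equations: [[144, 28]; [28, 11]]·[p, q]ᵀ = [341, 56]ᵀ.
det = 144·11 − 28² = 800.
p = (341·11 − 28·56)/800 = 2183/800; q = (144·56 − 28·341)/800 = -371/200.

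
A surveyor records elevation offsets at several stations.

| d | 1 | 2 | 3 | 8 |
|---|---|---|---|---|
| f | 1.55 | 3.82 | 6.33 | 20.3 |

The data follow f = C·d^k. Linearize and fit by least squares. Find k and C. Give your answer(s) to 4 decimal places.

k = 1.2344, C = 1.5903

Let Y = ln f. Fitting Y = k·ln d + ln C by least squares:
Over the data: Σln d = 3.8712, Σ(ln d)² = 6.0115, Σln f = 6.6344, Σln d·ln f = 9.2167.
Normal system: [[6.0115, 3.8712]; [3.8712, 4]]·[k, ln C]ᵀ = [9.2167, 6.6344]ᵀ.
Solving (det = 9.0597): k = 1.23442, ln C = 0.46394, so C = exp(0.46394) = 1.59032.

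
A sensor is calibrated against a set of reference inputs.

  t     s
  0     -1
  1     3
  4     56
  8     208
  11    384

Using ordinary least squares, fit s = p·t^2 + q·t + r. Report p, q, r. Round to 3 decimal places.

Entries of MᵀM: Σt^2·t^2 = 18994, Σt^2·t = 1908, Σt^2 = 202, Σt·t = 202, Σt = 24, Σ1 = 5.
For Mᵀs: Σt^2·s = 60675, Σt·s = 6115, Σs = 650.
MᵀM·[p, q, r]ᵀ = Mᵀs becomes [[18994, 1908, 202]; [1908, 202, 24]; [202, 24, 5]]·[p, q, r]ᵀ = [60675, 6115, 650]ᵀ.
Solving the 3×3 system (Gaussian elimination) gives p = 441785/149318, q = 375995/149318, r = -120775/74659.

p = 2.959, q = 2.518, r = -1.618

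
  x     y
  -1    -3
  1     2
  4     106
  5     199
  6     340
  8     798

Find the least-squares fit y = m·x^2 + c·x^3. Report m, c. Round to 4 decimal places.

m = 0.5123, c = 1.4939

Sums needed: Σx^2·x^2 = 6275, Σx^2·x^3 = 44693, Σx^3·x^3 = 328523.
Right-hand side: Σx^2·y = 69982, Σx^3·y = 513680.
So AᵀA·[m, c]ᵀ = Aᵀy: [[6275, 44693]; [44693, 328523]]·[m, c]ᵀ = [69982, 513680]ᵀ.
Determinant 6275·328523 − 44693² = 64017576.
m = (69982·328523 − 44693·513680)/64017576 = 16398173/32008788; c = (6275·513680 − 44693·69982)/64017576 = 47818237/32008788.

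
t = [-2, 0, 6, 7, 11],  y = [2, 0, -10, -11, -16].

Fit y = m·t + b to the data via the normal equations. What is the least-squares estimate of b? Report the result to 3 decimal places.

b = -0.664

Sums needed: Σt·t = 210, Σt = 22, Σ1 = 5.
For Aᵀy: Σt·y = -317, Σy = -35.
So AᵀA·[m, b]ᵀ = Aᵀy: [[210, 22]; [22, 5]]·[m, b]ᵀ = [-317, -35]ᵀ.
det = 210·5 − 22² = 566.
m = ((-317)·5 − 22·(-35))/566 = -815/566; b = (210·(-35) − 22·(-317))/566 = -188/283.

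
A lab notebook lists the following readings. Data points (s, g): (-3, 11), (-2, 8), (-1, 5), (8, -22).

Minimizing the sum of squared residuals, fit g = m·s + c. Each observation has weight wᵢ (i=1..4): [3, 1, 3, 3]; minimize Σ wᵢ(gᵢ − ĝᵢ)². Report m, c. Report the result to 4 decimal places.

m = -3.0000, c = 2.0000

Sums needed: Σwᵢ·s·s = 226, Σwᵢ·s = 10, Σwᵢ·1 = 10.
For MᵀWg: Σwᵢ·s·g = -658, Σwᵢ·g = -10.
So MᵀWM·[m, c]ᵀ = MᵀWg: [[226, 10]; [10, 10]]·[m, c]ᵀ = [-658, -10]ᵀ.
Determinant 226·10 − 10² = 2160.
m = ((-658)·10 − 10·(-10))/2160 = -3; c = (226·(-10) − 10·(-658))/2160 = 2.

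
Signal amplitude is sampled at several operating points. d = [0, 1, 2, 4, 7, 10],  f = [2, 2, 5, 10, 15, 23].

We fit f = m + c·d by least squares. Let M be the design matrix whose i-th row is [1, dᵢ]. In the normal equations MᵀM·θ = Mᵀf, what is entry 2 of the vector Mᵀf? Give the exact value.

387

Entry 2 ↔ basis d, so (Mᵀf)_{2} = Σᵢ (d)·fᵢ = (0)·(2) + (1)·(2) + (2)·(5) + (4)·(10) + (7)·(15) + (10)·(23) = 387.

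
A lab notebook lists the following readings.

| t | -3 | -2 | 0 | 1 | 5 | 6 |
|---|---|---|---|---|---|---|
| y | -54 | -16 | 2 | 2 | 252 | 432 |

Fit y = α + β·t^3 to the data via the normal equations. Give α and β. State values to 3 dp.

α = 0.618, β = 2.001

Entries of XᵀX: Σ1 = 6, Σt^3 = 307, Σt^3·t^3 = 63075.
Moment sums: Σy = 618, Σt^3·y = 126400.
XᵀX·[α, β]ᵀ = Xᵀy becomes [[6, 307]; [307, 63075]]·[α, β]ᵀ = [618, 126400]ᵀ.
det = 6·63075 − 307² = 284201.
α = (618·63075 − 307·126400)/284201 = 175550/284201; β = (6·126400 − 307·618)/284201 = 568674/284201.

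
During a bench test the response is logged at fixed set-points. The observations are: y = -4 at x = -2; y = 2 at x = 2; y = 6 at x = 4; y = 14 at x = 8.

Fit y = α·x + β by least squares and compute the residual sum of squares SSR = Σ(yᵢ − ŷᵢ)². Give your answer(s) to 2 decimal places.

SSR = 1.08

The normal equations are: 88·α + 12·β = 148;  12·α + 4·β = 18.
(Σx·x = 88, Σx = 12, Σ1 = 4, Σx·y = 148, Σy = 18.)
det = 88·4 − 12² = 208.
α = (148·4 − 12·18)/208 = 47/26; β = (88·18 − 12·148)/208 = -12/13.
Residuals: 7/13, -9/13, -4/13, 6/13; SSR = 14/13.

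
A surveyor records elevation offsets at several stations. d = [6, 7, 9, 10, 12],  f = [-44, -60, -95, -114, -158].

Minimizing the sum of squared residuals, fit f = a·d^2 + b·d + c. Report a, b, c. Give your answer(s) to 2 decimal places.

a = -0.69, b = -6.44, c = 19.40

Compute the Gram sums: Σd^2·d^2 = 40994, Σd^2·d = 4016, Σd^2 = 410, Σd·d = 410, Σd = 44, Σ1 = 5.
Moment sums: Σd^2·f = -46371, Σd·f = -4575, Σf = -471.
So MᵀM·[a, b, c]ᵀ = Mᵀf: [[40994, 4016, 410]; [4016, 410, 44]; [410, 44, 5]]·[a, b, c]ᵀ = [-46371, -4575, -471]ᵀ.
Inverting the 3×3 Gram matrix, [a, b, c]ᵀ = [-107/154, -991/154, 1494/77]ᵀ.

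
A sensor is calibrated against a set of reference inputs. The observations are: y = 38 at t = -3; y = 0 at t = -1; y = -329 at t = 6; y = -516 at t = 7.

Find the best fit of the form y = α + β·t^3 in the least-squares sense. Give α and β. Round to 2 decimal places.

α = -2.44, β = -1.50

Forming XᵀX = [[4, 531]; [531, 165035]] and Xᵀy = [-807, -249078]ᵀ gives XᵀX·[α, β]ᵀ = Xᵀy.
Δ = 4·165035 − 531² = 378179.
α = ((-807)·165035 − 531·(-249078))/378179 = -922827/378179; β = (4·(-249078) − 531·(-807))/378179 = -567795/378179.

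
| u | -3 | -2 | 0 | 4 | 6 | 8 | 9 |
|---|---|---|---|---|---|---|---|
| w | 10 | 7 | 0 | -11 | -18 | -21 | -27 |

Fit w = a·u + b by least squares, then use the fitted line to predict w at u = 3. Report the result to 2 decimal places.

ŵ = -8.15

The normal equations are: 210·a + 22·b = -607;  22·a + 7·b = -60.
(Σu·u = 210, Σu = 22, Σ1 = 7, Σu·w = -607, Σw = -60.)
Δ = 210·7 − 22² = 986.
a = ((-607)·7 − 22·(-60))/986 = -101/34; b = (210·(-60) − 22·(-607))/986 = 13/17.
At u = 3: ŵ = (-101/34)·(3) + (13/17)·(1) = -277/34.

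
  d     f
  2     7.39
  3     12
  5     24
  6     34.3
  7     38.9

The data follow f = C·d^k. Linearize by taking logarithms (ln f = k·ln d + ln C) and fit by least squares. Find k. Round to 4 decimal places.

Taking logs, ln f = k·ln d + ln C, so regress ln f on ln d.
AᵀA = [[11.2747, 7.1389]; [7.1389, 5]], rhs = [22.6893, 14.8592]ᵀ  (here Σln d = 7.1389, Σ(ln d)² = 11.2747, Σln f = 14.8592, Σln d·ln f = 22.6893).
Solving (det = 5.4099): k = 1.36204, ln C = 1.02716.

k = 1.3620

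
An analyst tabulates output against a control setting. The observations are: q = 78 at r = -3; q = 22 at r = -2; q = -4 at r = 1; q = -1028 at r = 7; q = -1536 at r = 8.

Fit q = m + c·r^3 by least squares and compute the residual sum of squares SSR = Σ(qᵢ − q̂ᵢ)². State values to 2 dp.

SSR = 3.54

Entries of MᵀM: Σ1 = 5, Σr^3 = 821, Σr^3·r^3 = 380587.
For Mᵀq: Σq = -2468, Σr^3·q = -1141322.
MᵀM·[m, c]ᵀ = Mᵀq becomes [[5, 821]; [821, 380587]]·[m, c]ᵀ = [-2468, -1141322]ᵀ.
Δ = 5·380587 − 821² = 1228894.
m = ((-2468)·380587 − 821·(-1141322))/1228894 = -1131677/614447; c = (5·(-1141322) − 821·(-2468))/1228894 = -1840191/614447.
Residuals: -626614/614447, -72017/614447, 514080/614447, 665674/614447, -481123/614447; SSR = 2175470/614447.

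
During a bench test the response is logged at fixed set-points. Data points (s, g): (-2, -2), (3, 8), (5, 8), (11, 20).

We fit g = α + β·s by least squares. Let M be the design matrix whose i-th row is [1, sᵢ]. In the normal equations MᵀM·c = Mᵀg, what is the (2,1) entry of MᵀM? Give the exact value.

17

Row 2 ↔ basis s, column 1 ↔ basis 1, so (MᵀM)_{2,1} = Σᵢ s = (-2)·(1) + (3)·(1) + (5)·(1) + (11)·(1) = 17.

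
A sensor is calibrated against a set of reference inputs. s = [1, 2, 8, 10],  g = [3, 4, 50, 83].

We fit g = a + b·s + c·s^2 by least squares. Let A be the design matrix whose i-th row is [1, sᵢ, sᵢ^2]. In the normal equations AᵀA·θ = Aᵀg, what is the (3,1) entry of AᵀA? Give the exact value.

169

Row 3 ↔ basis s^2, column 1 ↔ basis 1, so (AᵀA)_{3,1} = Σᵢ s^2 = (1)·(1) + (4)·(1) + (64)·(1) + (100)·(1) = 169.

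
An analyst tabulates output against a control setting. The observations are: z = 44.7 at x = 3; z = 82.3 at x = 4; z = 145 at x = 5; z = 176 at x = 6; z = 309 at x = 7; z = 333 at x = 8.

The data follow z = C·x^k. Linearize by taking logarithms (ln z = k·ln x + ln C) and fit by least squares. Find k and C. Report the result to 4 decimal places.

Taking logs, ln z = k·ln x + ln C, so regress ln z on ln x.
Over the data: Σln x = 9.9115, Σ(ln x)² = 17.0401, Σln z = 29.8990, Σln x·ln z = 50.7970.
Normal system: [[17.0401, 9.9115]; [9.9115, 6]]·[k, ln C]ᵀ = [50.7970, 29.8990]ᵀ.
Δ = 17.0401·6 − (9.9115)² = 4.0036; k = (50.7970·6 − 9.9115·29.8990)/4.0036 = 2.10788, ln C = (17.0401·29.8990 − 9.9115·50.7970)/4.0036 = 1.50115, so C = exp(1.50115) = 4.48686.

k = 2.1079, C = 4.4869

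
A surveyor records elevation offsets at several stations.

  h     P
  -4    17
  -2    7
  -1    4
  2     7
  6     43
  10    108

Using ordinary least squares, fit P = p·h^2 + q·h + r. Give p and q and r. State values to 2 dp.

p = 1.00, q = 0.48, r = 3.24

Forming MᵀM = [[11585, 1151, 161]; [1151, 161, 11]; [161, 11, 6]] and MᵀP = [12680, 1266, 186]ᵀ gives MᵀM·[p, q, r]ᵀ = MᵀP.
Solving the 3×3 system (Gaussian elimination) gives p = 13441/13416, q = 6437/13416, r = 3619/1118.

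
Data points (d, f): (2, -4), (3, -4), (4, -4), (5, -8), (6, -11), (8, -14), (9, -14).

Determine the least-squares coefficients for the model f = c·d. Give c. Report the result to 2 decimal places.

c = -1.62

The normal system MᵀM·[c]ᵀ = Mᵀf is [[235]]·[c]ᵀ = [-380]ᵀ.
c = (-380)/235 = -1.61702.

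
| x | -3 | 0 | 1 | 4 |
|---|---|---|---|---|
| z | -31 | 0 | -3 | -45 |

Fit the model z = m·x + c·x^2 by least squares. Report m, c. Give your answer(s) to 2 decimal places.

Sums needed: Σx·x = 26, Σx·x^2 = 38, Σx^2·x^2 = 338.
Moment sums: Σx·z = -90, Σx^2·z = -1002.
Normal equations: [[26, 38]; [38, 338]]·[m, c]ᵀ = [-90, -1002]ᵀ.
Eliminating c: 338·(row 1) − 38·(row 2) gives 7344·m = 338·(-90) − 38·(-1002) = 7656, so m = 319/306.
Then c = ((-1002) − 38·(319/306))/338 = -943/306.

m = 1.04, c = -3.08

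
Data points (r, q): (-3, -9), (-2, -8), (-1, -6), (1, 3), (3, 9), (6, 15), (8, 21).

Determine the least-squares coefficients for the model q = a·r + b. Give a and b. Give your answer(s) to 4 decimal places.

a = 2.8439, b = -1.3039

From the data, Σr·r = 124, Σr = 12, Σ1 = 7.
And Σr·q = 337, Σq = 25.
Eliminating b: 7·(row 1) − 12·(row 2) gives 724·a = 7·337 − 12·25 = 2059, so a = 2059/724.
Then b = (25 − 12·(2059/724))/7 = -236/181.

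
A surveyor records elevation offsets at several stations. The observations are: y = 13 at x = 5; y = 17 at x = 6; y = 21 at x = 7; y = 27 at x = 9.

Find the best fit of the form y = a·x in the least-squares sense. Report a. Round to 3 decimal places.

With design matrix A, AᵀA = [[191]] and Aᵀy = [557]ᵀ.
Hence a = 557 / 191 ≈ 2.91623.

a = 2.916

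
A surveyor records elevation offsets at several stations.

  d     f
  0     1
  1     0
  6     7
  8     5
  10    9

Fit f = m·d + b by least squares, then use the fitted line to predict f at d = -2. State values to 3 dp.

Setting ∂/∂m … = 0 gives: 201·m + 25·b = 172;  25·m + 5·b = 22.
(Σd·d = 201, Σd = 25, Σ1 = 5, Σd·f = 172, Σf = 22.)
Eliminating b: 5·(row 1) − 25·(row 2) gives 380·m = 5·172 − 25·22 = 310, so m = 31/38.
Then b = (22 − 25·(31/38))/5 = 61/190.
At d = -2: f̂ = (31/38)·(-2) + (61/190)·(1) = -249/190.

f̂ = -1.311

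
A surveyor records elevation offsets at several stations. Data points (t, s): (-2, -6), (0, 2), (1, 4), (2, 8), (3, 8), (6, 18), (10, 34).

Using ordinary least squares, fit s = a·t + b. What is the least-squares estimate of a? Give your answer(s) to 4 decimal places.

The normal equations are: 154·a + 20·b = 504;  20·a + 7·b = 68.
(Σt·t = 154, Σt = 20, Σ1 = 7, Σt·s = 504, Σs = 68.)
Determinant 154·7 − 20² = 678.
a = (504·7 − 20·68)/678 = 1084/339; b = (154·68 − 20·504)/678 = 196/339.

a = 3.1976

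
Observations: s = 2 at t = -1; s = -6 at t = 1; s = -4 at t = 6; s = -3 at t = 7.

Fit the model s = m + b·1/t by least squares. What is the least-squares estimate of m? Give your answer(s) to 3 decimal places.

m = -2.435

Compute the Gram sums: Σ1 = 4, Σ1/t = 13/42, Σ1/t·1/t = 3613/1764.
Moment sums: Σs = -11, Σ1/t·s = -191/21.
So AᵀA·[m, b]ᵀ = Aᵀs: [[4, 13/42]; [13/42, 3613/1764]]·[m, b]ᵀ = [-11, -191/21]ᵀ.
det = 4·(3613/1764) − (13/42)² = 1587/196.
m = ((-11)·(3613/1764) − (13/42)·(-191/21))/(1587/196) = -34777/14283; b = (4·(-191/21) − (13/42)·(-11))/(1587/196) = -19390/4761.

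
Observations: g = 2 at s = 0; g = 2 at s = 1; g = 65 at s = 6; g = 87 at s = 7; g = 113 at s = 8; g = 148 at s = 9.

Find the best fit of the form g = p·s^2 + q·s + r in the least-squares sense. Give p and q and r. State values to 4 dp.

Normal-equation sums: Σs^2·s^2 = 14355, Σs^2·s = 1801, Σs^2 = 231, Σs·s = 231, Σs = 31, Σ1 = 6.
And Σs^2·g = 25825, Σs·g = 3237, Σg = 417.
Row-reducing yields p = 4135/2136, q = -4701/3560, r = 9569/5340.

p = 1.9359, q = -1.3205, r = 1.7919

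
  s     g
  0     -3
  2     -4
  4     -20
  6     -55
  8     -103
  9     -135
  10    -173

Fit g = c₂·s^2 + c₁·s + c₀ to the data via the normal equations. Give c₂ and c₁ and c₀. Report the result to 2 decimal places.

Normal-equation sums: Σs^2·s^2 = 22225, Σs^2·s = 2529, Σs^2 = 301, Σs·s = 301, Σs = 39, Σ1 = 7.
Moment sums: Σs^2·g = -37143, Σs·g = -4187, Σg = -493.
Normal equations: [[22225, 2529, 301]; [2529, 301, 39]; [301, 39, 7]]·[c₂, c₁, c₀]ᵀ = [-37143, -4187, -493]ᵀ.
Row-reducing yields c₂ = -188330/89481, c₁ = 17963/4261, c₀ = -305500/89481.

c₂ = -2.10, c₁ = 4.22, c₀ = -3.41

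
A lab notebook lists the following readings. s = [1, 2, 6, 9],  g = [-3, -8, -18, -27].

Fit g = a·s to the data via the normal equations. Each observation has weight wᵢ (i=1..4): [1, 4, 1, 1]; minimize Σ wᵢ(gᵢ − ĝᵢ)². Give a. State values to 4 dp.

a = -3.1194

Sums needed: Σwᵢ·s·s = 134.
For AᵀWg: Σwᵢ·s·g = -418.
Hence a = -418 / 134 ≈ -3.1194.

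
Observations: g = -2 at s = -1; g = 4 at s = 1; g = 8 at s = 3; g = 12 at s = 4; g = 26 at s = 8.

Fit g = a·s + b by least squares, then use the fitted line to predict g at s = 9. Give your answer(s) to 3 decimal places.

Setting ∂/∂a … = 0 gives: 91·a + 15·b = 286;  15·a + 5·b = 48.
Determinant 91·5 − 15² = 230.
a = (286·5 − 15·48)/230 = 71/23; b = (91·48 − 15·286)/230 = 39/115.
At s = 9: ĝ = (71/23)·(9) + (39/115)·(1) = 3234/115.

ĝ = 28.122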